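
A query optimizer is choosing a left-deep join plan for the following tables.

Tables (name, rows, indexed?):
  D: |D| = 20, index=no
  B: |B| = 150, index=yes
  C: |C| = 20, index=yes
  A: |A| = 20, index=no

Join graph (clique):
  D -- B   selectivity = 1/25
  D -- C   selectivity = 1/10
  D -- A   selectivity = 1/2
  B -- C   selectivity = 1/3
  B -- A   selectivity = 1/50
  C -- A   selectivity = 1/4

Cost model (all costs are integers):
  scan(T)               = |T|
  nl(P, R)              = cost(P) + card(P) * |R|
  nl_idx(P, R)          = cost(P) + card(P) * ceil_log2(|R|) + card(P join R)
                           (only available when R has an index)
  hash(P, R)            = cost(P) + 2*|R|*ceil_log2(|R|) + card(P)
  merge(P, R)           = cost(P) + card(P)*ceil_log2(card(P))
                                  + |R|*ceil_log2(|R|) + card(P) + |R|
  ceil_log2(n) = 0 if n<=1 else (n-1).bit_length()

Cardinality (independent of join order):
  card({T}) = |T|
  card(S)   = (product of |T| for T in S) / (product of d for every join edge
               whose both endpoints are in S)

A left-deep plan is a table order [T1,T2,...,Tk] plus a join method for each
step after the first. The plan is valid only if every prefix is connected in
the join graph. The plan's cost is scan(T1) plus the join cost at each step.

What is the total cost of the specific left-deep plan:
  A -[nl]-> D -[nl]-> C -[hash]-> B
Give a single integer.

step 1: scan A: cost=20, card=20
step 2: join D via nl
    card(P join D) = 20*20/(2) = 200
    cost = 20 + 20*20 = 420
step 3: join C via nl
    card(P join C) = 200*20/(10*4) = 100
    cost = 420 + 200*20 = 4420
step 4: join B via hash
    card(P join B) = 100*150/(25*3*50) = 4
    cost = 4420 + 2*150*8 + 100 = 6920

6920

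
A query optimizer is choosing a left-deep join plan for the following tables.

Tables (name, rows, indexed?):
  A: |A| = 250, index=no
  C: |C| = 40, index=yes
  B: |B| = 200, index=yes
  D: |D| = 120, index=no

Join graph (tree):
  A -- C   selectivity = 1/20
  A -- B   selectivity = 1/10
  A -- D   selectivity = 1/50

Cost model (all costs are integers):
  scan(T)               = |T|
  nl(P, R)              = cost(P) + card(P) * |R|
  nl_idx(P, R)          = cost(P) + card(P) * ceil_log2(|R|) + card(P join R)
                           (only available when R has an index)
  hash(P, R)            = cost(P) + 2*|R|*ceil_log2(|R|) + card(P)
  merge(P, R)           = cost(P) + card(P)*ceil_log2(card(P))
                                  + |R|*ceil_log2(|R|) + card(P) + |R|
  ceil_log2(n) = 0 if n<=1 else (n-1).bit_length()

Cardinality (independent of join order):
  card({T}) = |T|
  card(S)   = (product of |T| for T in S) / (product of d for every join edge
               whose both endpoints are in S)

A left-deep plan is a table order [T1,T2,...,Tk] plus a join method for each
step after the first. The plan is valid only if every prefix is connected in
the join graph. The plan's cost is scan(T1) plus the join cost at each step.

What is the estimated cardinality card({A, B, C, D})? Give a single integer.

24000

Tables in S: A(250), B(200), C(40), D(120)
Edges inside S: A-C(d=20), A-B(d=10), A-D(d=50)
numerator = 250 * 200 * 40 * 120 = 240000000
denominator = 20 * 10 * 50 = 10000
card(S) = 240000000 / 10000 = 24000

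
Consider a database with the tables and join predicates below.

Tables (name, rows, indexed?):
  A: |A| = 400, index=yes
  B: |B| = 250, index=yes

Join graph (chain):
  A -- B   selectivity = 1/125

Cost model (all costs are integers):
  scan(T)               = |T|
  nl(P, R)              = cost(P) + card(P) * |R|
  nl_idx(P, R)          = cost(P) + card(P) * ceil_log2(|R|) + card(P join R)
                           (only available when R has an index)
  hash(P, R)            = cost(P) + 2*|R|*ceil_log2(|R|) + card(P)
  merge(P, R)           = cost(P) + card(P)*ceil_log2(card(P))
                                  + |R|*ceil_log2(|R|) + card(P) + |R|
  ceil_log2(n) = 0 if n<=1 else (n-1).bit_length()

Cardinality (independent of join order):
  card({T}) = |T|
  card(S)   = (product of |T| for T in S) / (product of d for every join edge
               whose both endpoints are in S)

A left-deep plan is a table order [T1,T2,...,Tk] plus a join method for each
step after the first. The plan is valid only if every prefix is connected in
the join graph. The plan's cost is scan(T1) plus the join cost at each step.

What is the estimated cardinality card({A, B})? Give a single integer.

Tables in S: A(400), B(250)
Edges inside S: A-B(d=125)
numerator = 400 * 250 = 100000
denominator = 125 = 125
card(S) = 100000 / 125 = 800

800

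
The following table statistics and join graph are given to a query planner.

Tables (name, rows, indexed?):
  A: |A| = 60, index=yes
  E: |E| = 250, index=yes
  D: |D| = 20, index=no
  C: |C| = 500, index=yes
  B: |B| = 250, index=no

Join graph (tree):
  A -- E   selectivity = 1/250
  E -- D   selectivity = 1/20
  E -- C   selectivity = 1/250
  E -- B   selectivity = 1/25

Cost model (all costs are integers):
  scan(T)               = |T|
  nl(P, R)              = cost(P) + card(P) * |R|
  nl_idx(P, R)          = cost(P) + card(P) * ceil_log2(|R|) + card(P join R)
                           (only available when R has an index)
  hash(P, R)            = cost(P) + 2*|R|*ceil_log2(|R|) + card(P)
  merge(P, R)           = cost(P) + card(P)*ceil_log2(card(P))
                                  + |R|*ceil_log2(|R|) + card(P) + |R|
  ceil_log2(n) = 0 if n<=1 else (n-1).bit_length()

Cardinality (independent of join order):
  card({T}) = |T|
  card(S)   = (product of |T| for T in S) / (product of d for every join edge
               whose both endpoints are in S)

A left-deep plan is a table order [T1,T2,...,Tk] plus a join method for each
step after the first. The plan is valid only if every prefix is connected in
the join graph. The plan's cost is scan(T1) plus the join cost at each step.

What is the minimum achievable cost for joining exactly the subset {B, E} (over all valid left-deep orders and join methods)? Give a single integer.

Selinger DP over subsets of {B,E}:
  {E}: scan cost=250, card=250
  {B}: scan cost=250, card=250
  {BE}: card=2500; try (E,hash)→4500, (B,hash)→4500, (E,merge)→4750, (E,nl_idx)→4750, (B,merge)→4750, (E,nl)→62750 …(+1); best=4500 via (E,hash)

4500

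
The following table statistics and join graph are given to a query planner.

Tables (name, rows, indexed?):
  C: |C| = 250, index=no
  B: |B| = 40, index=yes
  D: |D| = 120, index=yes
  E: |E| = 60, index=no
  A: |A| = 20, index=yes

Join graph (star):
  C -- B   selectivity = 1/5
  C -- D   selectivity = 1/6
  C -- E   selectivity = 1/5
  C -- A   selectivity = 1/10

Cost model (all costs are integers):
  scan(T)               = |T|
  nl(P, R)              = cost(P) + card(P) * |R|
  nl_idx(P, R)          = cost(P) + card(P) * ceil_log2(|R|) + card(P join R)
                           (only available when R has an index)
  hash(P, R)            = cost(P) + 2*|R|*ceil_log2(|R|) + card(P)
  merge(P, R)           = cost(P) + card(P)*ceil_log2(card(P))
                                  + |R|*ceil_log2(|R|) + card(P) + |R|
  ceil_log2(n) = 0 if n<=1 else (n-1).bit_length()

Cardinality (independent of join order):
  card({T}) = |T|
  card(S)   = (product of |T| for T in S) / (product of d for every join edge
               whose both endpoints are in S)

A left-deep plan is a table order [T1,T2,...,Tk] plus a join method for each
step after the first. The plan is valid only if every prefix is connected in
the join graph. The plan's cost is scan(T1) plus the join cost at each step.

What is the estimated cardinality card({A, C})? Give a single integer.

500

Tables in S: A(20), C(250)
Edges inside S: C-A(d=10)
numerator = 20 * 250 = 5000
denominator = 10 = 10
card(S) = 5000 / 10 = 500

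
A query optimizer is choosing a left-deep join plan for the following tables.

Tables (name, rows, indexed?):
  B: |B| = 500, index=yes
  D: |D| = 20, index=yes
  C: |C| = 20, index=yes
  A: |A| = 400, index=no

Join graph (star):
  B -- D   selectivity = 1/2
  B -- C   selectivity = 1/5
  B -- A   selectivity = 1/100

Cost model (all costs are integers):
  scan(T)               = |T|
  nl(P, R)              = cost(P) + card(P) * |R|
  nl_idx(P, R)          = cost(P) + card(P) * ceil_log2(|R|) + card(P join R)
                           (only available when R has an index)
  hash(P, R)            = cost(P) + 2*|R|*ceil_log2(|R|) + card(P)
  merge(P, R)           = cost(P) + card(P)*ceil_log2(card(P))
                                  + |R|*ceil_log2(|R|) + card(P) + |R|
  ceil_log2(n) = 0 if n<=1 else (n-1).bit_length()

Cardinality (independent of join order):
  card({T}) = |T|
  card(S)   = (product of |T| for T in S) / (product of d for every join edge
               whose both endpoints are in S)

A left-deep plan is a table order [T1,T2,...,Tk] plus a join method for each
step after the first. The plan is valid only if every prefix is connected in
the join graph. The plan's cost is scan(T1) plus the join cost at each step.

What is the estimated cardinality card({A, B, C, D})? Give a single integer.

Tables in S: A(400), B(500), C(20), D(20)
Edges inside S: B-D(d=2), B-C(d=5), B-A(d=100)
numerator = 400 * 500 * 20 * 20 = 80000000
denominator = 2 * 5 * 100 = 1000
card(S) = 80000000 / 1000 = 80000

80000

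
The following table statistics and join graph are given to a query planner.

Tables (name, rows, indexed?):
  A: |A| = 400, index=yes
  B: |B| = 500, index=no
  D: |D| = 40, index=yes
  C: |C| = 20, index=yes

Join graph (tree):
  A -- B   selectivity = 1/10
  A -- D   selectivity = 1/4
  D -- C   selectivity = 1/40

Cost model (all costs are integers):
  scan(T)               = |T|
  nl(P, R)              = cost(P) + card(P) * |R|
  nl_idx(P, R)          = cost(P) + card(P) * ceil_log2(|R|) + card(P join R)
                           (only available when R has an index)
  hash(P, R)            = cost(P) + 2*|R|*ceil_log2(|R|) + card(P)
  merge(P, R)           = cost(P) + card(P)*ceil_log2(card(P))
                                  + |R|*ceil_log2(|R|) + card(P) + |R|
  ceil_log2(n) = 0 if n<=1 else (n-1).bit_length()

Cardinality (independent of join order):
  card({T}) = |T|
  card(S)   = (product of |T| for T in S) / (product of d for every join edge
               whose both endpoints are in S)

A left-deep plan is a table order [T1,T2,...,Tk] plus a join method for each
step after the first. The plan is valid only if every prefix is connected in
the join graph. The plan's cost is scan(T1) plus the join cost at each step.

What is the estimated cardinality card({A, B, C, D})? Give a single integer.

100000

Tables in S: A(400), B(500), C(20), D(40)
Edges inside S: A-B(d=10), A-D(d=4), D-C(d=40)
numerator = 400 * 500 * 20 * 40 = 160000000
denominator = 10 * 4 * 40 = 1600
card(S) = 160000000 / 1600 = 100000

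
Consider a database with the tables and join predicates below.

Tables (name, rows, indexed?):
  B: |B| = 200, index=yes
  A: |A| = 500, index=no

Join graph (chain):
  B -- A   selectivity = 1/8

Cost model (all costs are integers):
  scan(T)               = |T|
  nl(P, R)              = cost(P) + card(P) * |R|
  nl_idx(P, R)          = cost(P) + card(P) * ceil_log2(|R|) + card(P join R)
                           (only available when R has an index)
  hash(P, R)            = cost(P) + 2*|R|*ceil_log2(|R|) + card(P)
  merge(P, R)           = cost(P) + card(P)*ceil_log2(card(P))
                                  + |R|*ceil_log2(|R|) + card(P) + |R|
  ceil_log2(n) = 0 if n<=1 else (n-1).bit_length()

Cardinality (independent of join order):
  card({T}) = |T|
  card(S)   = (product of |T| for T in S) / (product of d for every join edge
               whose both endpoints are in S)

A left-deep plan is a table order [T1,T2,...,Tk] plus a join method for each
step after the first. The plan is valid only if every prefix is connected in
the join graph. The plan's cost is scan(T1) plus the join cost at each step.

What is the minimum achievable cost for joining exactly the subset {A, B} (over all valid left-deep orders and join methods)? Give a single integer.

4200

Selinger DP over subsets of {A,B}:
  {B}: scan cost=200, card=200
  {A}: scan cost=500, card=500
  {AB}: card=12500; try (B,hash)→4200, (A,merge)→7000, (B,merge)→7300, (A,hash)→9400, (B,nl_idx)→17000, (A,nl)→100200 …(+1); best=4200 via (B,hash)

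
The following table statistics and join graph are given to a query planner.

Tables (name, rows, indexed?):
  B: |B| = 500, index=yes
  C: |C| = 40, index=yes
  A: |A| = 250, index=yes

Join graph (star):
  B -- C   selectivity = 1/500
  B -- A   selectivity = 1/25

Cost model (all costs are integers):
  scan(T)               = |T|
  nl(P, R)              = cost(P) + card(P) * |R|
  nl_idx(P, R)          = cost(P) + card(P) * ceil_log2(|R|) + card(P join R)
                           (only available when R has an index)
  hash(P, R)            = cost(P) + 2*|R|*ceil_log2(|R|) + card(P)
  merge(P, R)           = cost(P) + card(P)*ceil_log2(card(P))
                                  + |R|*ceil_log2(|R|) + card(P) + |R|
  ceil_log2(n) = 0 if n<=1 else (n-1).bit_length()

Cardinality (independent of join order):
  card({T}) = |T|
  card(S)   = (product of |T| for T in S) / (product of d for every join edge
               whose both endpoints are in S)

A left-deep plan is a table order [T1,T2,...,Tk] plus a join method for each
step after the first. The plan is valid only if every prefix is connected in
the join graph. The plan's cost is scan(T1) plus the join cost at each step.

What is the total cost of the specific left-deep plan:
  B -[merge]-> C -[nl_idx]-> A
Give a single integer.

step 1: scan B: cost=500, card=500
step 2: join C via merge
    card(P join C) = 500*40/(500) = 40
    cost = 500 + 500*9 + 40*6 + 500 + 40 = 5780
step 3: join A via nl_idx
    card(P join A) = 40*250/(25) = 400
    cost = 5780 + 40*8 + 400 = 6500

6500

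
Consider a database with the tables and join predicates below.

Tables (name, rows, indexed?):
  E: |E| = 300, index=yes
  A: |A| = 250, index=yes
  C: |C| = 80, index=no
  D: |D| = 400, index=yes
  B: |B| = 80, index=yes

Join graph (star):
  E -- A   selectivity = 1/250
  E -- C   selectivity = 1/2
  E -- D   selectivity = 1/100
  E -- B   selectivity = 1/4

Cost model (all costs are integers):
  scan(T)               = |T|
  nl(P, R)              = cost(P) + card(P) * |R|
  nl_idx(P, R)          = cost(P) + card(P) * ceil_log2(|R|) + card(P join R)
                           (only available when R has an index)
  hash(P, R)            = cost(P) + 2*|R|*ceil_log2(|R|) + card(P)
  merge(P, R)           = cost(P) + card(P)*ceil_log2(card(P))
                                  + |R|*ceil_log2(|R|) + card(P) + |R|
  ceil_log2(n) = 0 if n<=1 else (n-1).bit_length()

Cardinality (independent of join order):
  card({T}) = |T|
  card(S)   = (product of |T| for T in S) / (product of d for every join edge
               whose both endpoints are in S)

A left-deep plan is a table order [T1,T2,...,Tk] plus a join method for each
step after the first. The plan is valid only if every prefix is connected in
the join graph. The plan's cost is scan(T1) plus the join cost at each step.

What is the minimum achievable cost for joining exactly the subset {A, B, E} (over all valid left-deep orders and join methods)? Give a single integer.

Selinger DP over subsets of {A,B,E}:
  {E}: scan cost=300, card=300
  {A}: scan cost=250, card=250
  {B}: scan cost=80, card=80
  {AE}: card=300; try (E,nl_idx)→2800, (A,nl_idx)→3000, (A,hash)→4600, (E,merge)→5500, (A,merge)→5550, (E,hash)→5900 …(+2); best=2800 via (E,nl_idx)
  {BE}: card=6000; try (B,hash)→1720, (E,merge)→3720, (B,merge)→3940, (E,hash)→5560, (E,nl_idx)→6800, (B,nl_idx)→8400 …(+2); best=1720 via (B,hash)
  {ABE}: card=6000; try (B,hash)→4220, (B,merge)→6440, (B,nl_idx)→10900, (A,hash)→11720, (B,nl)→26800, (A,nl_idx)→55720 …(+2); best=4220 via (B,hash)

4220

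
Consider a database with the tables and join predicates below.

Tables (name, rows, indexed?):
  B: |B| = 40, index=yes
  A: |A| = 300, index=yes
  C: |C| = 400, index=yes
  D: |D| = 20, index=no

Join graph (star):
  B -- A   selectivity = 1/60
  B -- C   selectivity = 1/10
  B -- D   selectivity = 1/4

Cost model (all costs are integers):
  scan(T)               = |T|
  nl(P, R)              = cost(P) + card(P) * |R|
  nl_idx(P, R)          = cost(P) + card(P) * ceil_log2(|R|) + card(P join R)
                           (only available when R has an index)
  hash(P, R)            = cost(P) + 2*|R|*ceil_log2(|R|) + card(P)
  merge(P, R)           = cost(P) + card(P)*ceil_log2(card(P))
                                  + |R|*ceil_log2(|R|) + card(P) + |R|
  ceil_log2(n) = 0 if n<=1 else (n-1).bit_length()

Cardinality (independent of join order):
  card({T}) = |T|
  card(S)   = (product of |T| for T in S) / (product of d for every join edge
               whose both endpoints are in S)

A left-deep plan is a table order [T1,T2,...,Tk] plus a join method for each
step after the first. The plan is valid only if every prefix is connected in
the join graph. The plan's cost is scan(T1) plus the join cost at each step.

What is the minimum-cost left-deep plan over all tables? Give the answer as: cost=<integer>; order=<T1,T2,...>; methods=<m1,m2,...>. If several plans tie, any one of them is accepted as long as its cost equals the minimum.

Selinger DP (subsets sized 1..n):
  {B}: scan cost=40, card=40
  {A}: scan cost=300, card=300
  {C}: scan cost=400, card=400
  {D}: scan cost=20, card=20
  {AB}: card=200; try (A,nl_idx)→600, (B,hash)→1080, (B,nl_idx)→2300, (A,merge)→3320, (B,merge)→3580, (A,hash)→5480 …(+2); best=600 via (A,nl_idx)
  {BC}: card=1600; try (B,hash)→1280, (C,nl_idx)→2000, (C,merge)→4320, (B,nl_idx)→4400, (B,merge)→4680, (C,hash)→7280 …(+2); best=1280 via (B,hash)
  {BD}: card=200; try (D,hash)→280, (B,nl_idx)→340, (B,merge)→420, (D,merge)→440, (B,hash)→520, (B,nl)→820 …(+1); best=280 via (D,hash)
  {ABC}: card=8000; try (C,merge)→6400, (C,hash)→8000, (A,hash)→8280, (C,nl_idx)→10400, (A,merge)→23480, (A,nl_idx)→23680 …(+2); best=6400 via (C,merge)
  {ABD}: card=1000; try (D,hash)→1000, (D,merge)→2520, (A,nl_idx)→3080, (D,nl)→4600, (A,merge)→5080, (A,hash)→5880 …(+1); best=1000 via (D,hash)
  {BCD}: card=8000; try (D,hash)→3080, (C,merge)→6080, (C,hash)→7680, (C,nl_idx)→10080, (D,merge)→20600, (D,nl)→33280 …(+1); best=3080 via (D,hash)
  {ABCD}: card=40000; try (C,hash)→9200, (D,hash)→14600, (C,merge)→16000, (A,hash)→16480, (C,nl_idx)→50000, (A,nl_idx)→115080 …(+5); best=9200 via (C,hash)

cost=9200; order=B,A,D,C; methods=nl_idx,hash,hash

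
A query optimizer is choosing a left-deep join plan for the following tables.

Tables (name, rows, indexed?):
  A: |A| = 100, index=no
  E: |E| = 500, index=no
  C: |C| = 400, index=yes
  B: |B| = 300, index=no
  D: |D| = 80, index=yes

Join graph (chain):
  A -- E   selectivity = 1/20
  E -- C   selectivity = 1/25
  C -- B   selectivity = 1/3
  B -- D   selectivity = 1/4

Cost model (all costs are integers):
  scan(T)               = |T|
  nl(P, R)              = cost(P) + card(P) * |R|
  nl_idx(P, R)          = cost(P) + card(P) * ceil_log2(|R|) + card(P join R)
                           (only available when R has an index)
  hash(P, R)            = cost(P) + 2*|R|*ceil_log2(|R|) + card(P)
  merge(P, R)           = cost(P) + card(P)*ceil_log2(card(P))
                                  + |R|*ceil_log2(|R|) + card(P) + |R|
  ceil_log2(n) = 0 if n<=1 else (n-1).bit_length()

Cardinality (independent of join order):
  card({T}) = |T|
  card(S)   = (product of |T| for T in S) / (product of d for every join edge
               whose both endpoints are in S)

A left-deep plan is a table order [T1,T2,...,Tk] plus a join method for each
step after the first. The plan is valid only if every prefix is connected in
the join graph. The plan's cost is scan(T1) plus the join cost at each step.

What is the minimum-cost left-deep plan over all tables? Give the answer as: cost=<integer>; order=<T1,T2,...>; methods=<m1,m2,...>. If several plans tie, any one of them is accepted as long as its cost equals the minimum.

cost=4058620; order=E,A,C,B,D; methods=hash,hash,hash,hash

Selinger DP (subsets sized 1..n):
  {A}: scan cost=100, card=100
  {E}: scan cost=500, card=500
  {C}: scan cost=400, card=400
  {B}: scan cost=300, card=300
  {D}: scan cost=80, card=80
  {AE}: card=2500; try (A,hash)→2400, (E,merge)→5900, (A,merge)→6300, (E,hash)→9200, (E,nl)→50100, (A,nl)→50500; best=2400 via (A,hash)
  {CE}: card=8000; try (C,hash)→8200, (E,merge)→9400, (C,merge)→9500, (E,hash)→9800, (C,nl_idx)→13000, (E,nl)→200400 …(+1); best=8200 via (C,hash)
  {BC}: card=40000; try (B,hash)→6200, (C,merge)→7300, (B,merge)→7400, (C,hash)→7800, (C,nl_idx)→43000, (C,nl)→120300 …(+1); best=6200 via (B,hash)
  {BD}: card=6000; try (D,hash)→1720, (B,merge)→3720, (D,merge)→3940, (B,hash)→5560, (D,nl_idx)→8400, (B,nl)→24080 …(+1); best=1720 via (D,hash)
  {ACE}: card=40000; try (C,hash)→12100, (A,hash)→17600, (C,merge)→38900, (C,nl_idx)→64900, (A,merge)→121000, (A,nl)→808200 …(+1); best=12100 via (C,hash)
  {BCE}: card=800000; try (B,hash)→21600, (E,hash)→55200, (B,merge)→123200, (E,merge)→691200, (B,nl)→2408200, (E,nl)→20006200; best=21600 via (B,hash)
  {BCD}: card=800000; try (C,hash)→14920, (D,hash)→47320, (C,merge)→89720, (D,merge)→686840, (C,nl_idx)→855720, (D,nl_idx)→1086200 …(+2); best=14920 via (C,hash)
  {ABCE}: card=4000000; try (B,hash)→57500, (B,merge)→695100, (A,hash)→823000, (B,nl)→12012100, (A,merge)→16822400, (A,nl)→80021600; best=57500 via (B,hash)
  {BCDE}: card=16000000; try (D,hash)→822720, (E,hash)→823920, (E,merge)→16819920, (D,merge)→16822240, (D,nl_idx)→21621600, (D,nl)→64021600 …(+1); best=822720 via (D,hash)
  {ABCDE}: card=80000000; try (D,hash)→4058620, (A,hash)→16824120, (D,merge)→92058140, (D,nl_idx)→108057500, (D,nl)→320057500, (A,merge)→400823520 …(+1); best=4058620 via (D,hash)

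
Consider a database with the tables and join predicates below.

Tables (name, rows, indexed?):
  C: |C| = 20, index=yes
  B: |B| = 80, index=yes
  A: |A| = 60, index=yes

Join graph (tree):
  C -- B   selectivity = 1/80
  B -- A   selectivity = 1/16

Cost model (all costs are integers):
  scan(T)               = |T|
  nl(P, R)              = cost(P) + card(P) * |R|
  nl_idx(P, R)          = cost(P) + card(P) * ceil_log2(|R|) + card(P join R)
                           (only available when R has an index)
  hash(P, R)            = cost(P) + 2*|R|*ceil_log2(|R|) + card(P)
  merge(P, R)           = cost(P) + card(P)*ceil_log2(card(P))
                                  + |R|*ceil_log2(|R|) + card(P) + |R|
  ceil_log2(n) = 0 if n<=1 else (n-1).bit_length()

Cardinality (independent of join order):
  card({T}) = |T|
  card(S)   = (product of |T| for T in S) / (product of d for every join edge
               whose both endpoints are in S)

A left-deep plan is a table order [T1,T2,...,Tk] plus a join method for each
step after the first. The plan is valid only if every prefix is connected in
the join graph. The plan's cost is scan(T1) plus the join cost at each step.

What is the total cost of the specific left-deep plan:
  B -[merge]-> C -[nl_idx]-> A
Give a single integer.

1035

step 1: scan B: cost=80, card=80
step 2: join C via merge
    card(P join C) = 80*20/(80) = 20
    cost = 80 + 80*7 + 20*5 + 80 + 20 = 840
step 3: join A via nl_idx
    card(P join A) = 20*60/(16) = 75
    cost = 840 + 20*6 + 75 = 1035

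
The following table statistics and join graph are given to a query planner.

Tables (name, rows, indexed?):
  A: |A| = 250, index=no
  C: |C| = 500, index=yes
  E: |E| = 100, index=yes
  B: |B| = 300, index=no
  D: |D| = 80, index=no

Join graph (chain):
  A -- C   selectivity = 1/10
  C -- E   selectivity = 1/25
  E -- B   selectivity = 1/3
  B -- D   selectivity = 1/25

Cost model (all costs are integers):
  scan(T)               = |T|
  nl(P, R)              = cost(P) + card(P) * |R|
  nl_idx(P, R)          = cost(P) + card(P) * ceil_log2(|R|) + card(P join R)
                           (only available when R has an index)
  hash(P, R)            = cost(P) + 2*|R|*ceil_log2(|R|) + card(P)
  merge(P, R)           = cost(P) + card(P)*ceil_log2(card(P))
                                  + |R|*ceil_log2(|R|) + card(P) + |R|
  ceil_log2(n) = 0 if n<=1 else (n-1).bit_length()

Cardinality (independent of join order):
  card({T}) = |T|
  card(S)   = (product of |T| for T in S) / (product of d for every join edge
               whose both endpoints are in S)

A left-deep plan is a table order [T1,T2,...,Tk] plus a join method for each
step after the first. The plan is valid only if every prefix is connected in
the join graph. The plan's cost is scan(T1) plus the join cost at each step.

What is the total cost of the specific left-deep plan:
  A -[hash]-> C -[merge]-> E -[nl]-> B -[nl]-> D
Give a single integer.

step 1: scan A: cost=250, card=250
step 2: join C via hash
    card(P join C) = 250*500/(10) = 12500
    cost = 250 + 2*500*9 + 250 = 9500
step 3: join E via merge
    card(P join E) = 12500*100/(25) = 50000
    cost = 9500 + 12500*14 + 100*7 + 12500 + 100 = 197800
step 4: join B via nl
    card(P join B) = 50000*300/(3) = 5000000
    cost = 197800 + 50000*300 = 15197800
step 5: join D via nl
    card(P join D) = 5000000*80/(25) = 16000000
    cost = 15197800 + 5000000*80 = 415197800

415197800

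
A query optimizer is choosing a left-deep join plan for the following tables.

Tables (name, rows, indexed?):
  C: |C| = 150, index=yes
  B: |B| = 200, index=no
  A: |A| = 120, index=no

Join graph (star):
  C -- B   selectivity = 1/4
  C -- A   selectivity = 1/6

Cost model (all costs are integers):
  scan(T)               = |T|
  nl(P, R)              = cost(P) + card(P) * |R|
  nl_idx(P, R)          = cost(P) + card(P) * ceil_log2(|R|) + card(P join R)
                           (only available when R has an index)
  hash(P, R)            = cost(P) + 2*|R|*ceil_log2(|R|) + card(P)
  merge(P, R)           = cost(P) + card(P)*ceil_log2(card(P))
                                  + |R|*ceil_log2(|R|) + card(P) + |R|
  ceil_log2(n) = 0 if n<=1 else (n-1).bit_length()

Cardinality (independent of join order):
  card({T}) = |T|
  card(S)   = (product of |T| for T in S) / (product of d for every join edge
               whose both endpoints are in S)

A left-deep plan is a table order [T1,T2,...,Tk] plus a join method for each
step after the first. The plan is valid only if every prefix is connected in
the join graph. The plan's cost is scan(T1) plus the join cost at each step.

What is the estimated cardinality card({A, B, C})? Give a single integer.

Tables in S: A(120), B(200), C(150)
Edges inside S: C-B(d=4), C-A(d=6)
numerator = 120 * 200 * 150 = 3600000
denominator = 4 * 6 = 24
card(S) = 3600000 / 24 = 150000

150000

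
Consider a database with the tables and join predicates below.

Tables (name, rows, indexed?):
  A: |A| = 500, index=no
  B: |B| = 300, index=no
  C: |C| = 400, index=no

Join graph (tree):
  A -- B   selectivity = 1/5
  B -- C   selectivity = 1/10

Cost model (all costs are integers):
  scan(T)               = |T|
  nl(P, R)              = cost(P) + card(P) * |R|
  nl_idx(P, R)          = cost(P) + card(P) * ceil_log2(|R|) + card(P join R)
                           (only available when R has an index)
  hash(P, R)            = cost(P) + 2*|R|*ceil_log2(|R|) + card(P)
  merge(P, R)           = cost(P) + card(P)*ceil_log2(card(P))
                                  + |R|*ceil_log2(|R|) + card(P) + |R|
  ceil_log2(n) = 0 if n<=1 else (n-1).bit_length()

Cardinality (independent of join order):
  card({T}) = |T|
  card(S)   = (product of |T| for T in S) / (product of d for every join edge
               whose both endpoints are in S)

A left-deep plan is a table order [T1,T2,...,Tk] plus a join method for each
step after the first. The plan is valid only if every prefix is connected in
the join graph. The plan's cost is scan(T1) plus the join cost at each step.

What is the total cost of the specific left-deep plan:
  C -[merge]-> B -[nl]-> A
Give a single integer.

step 1: scan C: cost=400, card=400
step 2: join B via merge
    card(P join B) = 400*300/(10) = 12000
    cost = 400 + 400*9 + 300*9 + 400 + 300 = 7400
step 3: join A via nl
    card(P join A) = 12000*500/(5) = 1200000
    cost = 7400 + 12000*500 = 6007400

6007400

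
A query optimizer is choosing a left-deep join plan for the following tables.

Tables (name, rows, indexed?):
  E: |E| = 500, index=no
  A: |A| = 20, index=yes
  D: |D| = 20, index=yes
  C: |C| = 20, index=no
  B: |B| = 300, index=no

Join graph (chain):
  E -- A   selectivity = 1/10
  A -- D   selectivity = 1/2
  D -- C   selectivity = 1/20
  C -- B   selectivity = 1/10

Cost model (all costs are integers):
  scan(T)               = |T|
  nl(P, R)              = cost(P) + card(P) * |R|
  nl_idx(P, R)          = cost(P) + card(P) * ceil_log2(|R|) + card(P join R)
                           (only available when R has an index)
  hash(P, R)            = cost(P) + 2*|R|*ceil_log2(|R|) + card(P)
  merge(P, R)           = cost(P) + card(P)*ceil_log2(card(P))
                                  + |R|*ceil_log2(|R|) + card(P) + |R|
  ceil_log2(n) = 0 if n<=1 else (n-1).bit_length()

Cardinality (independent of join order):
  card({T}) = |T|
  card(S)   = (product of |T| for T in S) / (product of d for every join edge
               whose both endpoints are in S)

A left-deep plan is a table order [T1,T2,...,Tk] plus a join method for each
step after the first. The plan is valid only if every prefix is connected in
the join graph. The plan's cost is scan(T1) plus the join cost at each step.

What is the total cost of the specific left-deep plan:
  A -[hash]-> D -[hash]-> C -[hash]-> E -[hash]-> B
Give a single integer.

25240

step 1: scan A: cost=20, card=20
step 2: join D via hash
    card(P join D) = 20*20/(2) = 200
    cost = 20 + 2*20*5 + 20 = 240
step 3: join C via hash
    card(P join C) = 200*20/(20) = 200
    cost = 240 + 2*20*5 + 200 = 640
step 4: join E via hash
    card(P join E) = 200*500/(10) = 10000
    cost = 640 + 2*500*9 + 200 = 9840
step 5: join B via hash
    card(P join B) = 10000*300/(10) = 300000
    cost = 9840 + 2*300*9 + 10000 = 25240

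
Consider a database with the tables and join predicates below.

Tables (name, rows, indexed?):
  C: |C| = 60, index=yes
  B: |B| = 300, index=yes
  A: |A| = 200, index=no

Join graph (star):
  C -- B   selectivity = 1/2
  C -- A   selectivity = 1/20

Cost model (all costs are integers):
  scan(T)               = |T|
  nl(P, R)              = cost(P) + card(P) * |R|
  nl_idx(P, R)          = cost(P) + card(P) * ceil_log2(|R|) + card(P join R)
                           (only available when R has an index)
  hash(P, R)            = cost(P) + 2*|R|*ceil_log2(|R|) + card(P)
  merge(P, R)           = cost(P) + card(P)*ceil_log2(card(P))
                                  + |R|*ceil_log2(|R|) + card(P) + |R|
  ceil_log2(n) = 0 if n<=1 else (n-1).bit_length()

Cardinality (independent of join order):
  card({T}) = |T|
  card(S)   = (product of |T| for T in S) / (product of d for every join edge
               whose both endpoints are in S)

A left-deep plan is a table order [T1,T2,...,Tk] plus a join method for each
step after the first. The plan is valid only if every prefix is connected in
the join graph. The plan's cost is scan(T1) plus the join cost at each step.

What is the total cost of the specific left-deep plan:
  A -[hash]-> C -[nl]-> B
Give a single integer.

step 1: scan A: cost=200, card=200
step 2: join C via hash
    card(P join C) = 200*60/(20) = 600
    cost = 200 + 2*60*6 + 200 = 1120
step 3: join B via nl
    card(P join B) = 600*300/(2) = 90000
    cost = 1120 + 600*300 = 181120

181120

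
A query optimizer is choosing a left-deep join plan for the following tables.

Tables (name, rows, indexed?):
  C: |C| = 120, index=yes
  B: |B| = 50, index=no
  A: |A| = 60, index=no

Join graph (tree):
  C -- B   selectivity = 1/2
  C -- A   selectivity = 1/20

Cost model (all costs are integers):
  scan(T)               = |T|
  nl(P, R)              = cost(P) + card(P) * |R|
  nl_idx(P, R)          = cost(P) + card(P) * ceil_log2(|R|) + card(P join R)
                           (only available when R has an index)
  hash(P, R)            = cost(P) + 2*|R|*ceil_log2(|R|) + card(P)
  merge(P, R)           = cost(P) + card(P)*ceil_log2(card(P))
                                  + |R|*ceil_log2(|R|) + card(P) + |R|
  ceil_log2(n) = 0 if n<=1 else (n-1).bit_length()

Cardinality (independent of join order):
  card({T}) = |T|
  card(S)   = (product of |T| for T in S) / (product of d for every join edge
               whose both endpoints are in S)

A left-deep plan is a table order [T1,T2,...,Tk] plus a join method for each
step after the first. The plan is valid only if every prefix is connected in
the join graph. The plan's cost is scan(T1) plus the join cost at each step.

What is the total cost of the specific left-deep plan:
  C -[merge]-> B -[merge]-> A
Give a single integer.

40850

step 1: scan C: cost=120, card=120
step 2: join B via merge
    card(P join B) = 120*50/(2) = 3000
    cost = 120 + 120*7 + 50*6 + 120 + 50 = 1430
step 3: join A via merge
    card(P join A) = 3000*60/(20) = 9000
    cost = 1430 + 3000*12 + 60*6 + 3000 + 60 = 40850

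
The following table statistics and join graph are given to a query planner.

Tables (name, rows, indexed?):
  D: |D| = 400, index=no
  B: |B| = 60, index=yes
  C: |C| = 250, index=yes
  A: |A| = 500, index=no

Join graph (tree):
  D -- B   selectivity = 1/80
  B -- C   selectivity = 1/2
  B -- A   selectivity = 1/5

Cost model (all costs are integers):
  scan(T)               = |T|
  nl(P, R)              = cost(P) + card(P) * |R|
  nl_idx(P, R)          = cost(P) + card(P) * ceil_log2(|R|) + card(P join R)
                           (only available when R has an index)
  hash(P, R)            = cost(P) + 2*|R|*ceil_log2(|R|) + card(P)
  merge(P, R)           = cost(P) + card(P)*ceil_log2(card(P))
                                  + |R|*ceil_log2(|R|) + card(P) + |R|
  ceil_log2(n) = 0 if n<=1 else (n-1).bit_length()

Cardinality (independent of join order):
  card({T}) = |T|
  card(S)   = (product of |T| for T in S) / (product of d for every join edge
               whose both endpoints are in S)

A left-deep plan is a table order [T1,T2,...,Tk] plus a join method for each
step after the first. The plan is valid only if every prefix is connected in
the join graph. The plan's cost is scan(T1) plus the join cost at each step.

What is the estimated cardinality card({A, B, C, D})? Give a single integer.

3750000

Tables in S: A(500), B(60), C(250), D(400)
Edges inside S: D-B(d=80), B-C(d=2), B-A(d=5)
numerator = 500 * 60 * 250 * 400 = 3000000000
denominator = 80 * 2 * 5 = 800
card(S) = 3000000000 / 800 = 3750000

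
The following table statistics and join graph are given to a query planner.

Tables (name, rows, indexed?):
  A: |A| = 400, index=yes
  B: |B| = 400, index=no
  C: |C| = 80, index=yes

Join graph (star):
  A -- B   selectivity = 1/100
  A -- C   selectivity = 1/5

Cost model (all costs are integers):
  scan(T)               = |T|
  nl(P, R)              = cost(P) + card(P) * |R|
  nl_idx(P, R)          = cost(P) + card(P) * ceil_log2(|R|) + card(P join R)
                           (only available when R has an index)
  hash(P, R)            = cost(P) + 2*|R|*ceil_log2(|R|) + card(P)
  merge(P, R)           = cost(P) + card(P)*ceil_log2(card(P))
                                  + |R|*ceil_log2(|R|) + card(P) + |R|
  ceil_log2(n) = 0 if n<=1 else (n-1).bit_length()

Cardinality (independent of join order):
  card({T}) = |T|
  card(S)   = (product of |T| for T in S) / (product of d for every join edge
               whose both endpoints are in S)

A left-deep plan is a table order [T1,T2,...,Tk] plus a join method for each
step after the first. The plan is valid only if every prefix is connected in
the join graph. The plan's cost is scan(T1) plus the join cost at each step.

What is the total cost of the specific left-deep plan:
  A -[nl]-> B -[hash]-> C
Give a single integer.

163120

step 1: scan A: cost=400, card=400
step 2: join B via nl
    card(P join B) = 400*400/(100) = 1600
    cost = 400 + 400*400 = 160400
step 3: join C via hash
    card(P join C) = 1600*80/(5) = 25600
    cost = 160400 + 2*80*7 + 1600 = 163120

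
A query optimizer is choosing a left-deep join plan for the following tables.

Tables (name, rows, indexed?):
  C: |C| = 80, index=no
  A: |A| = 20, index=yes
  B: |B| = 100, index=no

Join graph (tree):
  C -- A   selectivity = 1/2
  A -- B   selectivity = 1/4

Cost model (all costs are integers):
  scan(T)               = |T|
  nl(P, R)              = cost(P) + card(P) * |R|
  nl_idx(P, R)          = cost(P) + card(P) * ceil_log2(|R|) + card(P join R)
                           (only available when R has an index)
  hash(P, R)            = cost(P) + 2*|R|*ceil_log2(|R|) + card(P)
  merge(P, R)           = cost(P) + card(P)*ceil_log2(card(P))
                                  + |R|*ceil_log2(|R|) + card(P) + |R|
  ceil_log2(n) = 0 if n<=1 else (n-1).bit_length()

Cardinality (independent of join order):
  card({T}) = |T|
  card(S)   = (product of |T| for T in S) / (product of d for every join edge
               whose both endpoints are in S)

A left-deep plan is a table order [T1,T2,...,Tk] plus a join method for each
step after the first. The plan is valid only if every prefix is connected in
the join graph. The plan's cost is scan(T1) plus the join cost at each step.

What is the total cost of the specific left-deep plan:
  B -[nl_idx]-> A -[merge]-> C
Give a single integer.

6740

step 1: scan B: cost=100, card=100
step 2: join A via nl_idx
    card(P join A) = 100*20/(4) = 500
    cost = 100 + 100*5 + 500 = 1100
step 3: join C via merge
    card(P join C) = 500*80/(2) = 20000
    cost = 1100 + 500*9 + 80*7 + 500 + 80 = 6740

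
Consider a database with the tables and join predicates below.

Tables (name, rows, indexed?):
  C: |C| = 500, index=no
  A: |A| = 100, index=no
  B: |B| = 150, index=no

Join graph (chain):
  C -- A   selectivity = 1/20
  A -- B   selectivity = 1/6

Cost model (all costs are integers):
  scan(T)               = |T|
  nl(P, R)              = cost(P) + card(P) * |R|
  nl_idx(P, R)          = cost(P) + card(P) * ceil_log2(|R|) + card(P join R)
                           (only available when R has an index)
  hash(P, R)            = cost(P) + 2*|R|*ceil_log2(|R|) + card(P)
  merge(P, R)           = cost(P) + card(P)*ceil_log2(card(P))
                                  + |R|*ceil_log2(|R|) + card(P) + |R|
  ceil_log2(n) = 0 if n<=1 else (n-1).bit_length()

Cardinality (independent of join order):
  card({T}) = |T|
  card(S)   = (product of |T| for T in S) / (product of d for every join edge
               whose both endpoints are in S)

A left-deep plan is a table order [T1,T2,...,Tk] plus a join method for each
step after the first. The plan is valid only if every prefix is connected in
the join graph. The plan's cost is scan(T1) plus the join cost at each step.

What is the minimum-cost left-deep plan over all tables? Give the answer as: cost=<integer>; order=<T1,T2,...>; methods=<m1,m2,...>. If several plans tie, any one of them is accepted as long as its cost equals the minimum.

cost=7300; order=C,A,B; methods=hash,hash

Selinger DP (subsets sized 1..n):
  {C}: scan cost=500, card=500
  {A}: scan cost=100, card=100
  {B}: scan cost=150, card=150
  {AC}: card=2500; try (A,hash)→2400, (C,merge)→5900, (A,merge)→6300, (C,hash)→9200, (C,nl)→50100, (A,nl)→50500; best=2400 via (A,hash)
  {AB}: card=2500; try (A,hash)→1700, (B,merge)→2250, (A,merge)→2300, (B,hash)→2600, (B,nl)→15100, (A,nl)→15150; best=1700 via (A,hash)
  {ABC}: card=62500; try (B,hash)→7300, (C,hash)→13200, (B,merge)→36250, (C,merge)→39200, (B,nl)→377400, (C,nl)→1251700; best=7300 via (B,hash)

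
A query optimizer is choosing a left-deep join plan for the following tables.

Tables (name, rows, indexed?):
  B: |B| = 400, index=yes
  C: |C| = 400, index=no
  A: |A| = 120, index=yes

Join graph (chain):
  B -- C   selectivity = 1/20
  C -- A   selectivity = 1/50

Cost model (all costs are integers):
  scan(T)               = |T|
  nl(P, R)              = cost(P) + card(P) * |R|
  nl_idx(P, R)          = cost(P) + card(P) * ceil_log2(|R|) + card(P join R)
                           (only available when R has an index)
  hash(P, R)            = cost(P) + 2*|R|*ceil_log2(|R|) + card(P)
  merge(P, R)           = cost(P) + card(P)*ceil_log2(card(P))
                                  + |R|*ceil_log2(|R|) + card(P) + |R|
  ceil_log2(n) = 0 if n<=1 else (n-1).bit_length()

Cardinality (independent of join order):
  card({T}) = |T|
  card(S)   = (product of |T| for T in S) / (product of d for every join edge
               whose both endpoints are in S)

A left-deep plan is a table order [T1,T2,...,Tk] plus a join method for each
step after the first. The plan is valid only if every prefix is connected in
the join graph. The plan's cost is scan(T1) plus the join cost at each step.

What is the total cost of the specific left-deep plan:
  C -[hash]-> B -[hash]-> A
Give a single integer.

17680

step 1: scan C: cost=400, card=400
step 2: join B via hash
    card(P join B) = 400*400/(20) = 8000
    cost = 400 + 2*400*9 + 400 = 8000
step 3: join A via hash
    card(P join A) = 8000*120/(50) = 19200
    cost = 8000 + 2*120*7 + 8000 = 17680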